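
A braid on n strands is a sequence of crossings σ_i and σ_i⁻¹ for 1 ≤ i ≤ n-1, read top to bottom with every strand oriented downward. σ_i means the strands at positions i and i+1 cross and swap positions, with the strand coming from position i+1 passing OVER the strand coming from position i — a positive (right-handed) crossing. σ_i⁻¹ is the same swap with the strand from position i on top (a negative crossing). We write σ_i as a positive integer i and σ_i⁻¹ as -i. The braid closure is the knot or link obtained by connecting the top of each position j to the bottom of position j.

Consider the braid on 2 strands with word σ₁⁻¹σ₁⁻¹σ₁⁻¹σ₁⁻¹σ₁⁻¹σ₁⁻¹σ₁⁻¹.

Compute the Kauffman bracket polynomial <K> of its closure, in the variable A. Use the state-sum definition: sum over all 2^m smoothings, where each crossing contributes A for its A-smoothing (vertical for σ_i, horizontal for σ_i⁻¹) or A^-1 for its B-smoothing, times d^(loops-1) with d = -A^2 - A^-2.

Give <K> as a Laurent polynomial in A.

Braid: s1^-1 s1^-1 s1^-1 s1^-1 s1^-1 s1^-1 s1^-1 on 2 strands, 7 crossings.
Writhe w = (#positive) - (#negative) = 0 - 7 = -7.
Enumerate smoothing states for the bracket polynomial. There are 2^7 = 128 states.
Smooth each crossing (0=||, 1=⌣⌢); contribution A^(Σ sign_k(1-2s_k)) * d^(L-1).
Tabulate the states by total A-exponent and number of loops L (A-exp: L × count):
  A^7: L=7 ×1
  A^5: L=6 ×7
  A^3: L=5 ×21
  A^1: L=4 ×35
  A^-1: L=3 ×35
  A^-3: L=2 ×21
  A^-5: L=1 ×7
  A^-7: L=2 ×1
Each group contributes A^e * Σ count * d^(L-1):
Powers of d = -A^2 - A^-2: d^2 = A^4 + 2 + A^-4; d^3 = -A^6 - 3*A^2 - 3*A^-2 - A^-6; d^4 = A^8 + 4*A^4 + 6 + 4*A^-4 + A^-8; d^5 = -A^10 - 5*A^6 - 10*A^2 - 10*A^-2 - 5*A^-6 - A^-10; d^6 = A^12 + 6*A^8 + 15*A^4 + 20 + 15*A^-4 + 6*A^-8 + A^-12.
  A^7 * (d^6) = A^19 + 6*A^15 + 15*A^11 + 20*A^7 + 15*A^3 + 6*A^-1 + A^-5
  A^5 * (7*d^5) = -7*A^15 - 35*A^11 - 70*A^7 - 70*A^3 - 35*A^-1 - 7*A^-5
  A^3 * (21*d^4) = 21*A^11 + 84*A^7 + 126*A^3 + 84*A^-1 + 21*A^-5
  A^1 * (35*d^3) = -35*A^7 - 105*A^3 - 105*A^-1 - 35*A^-5
  A^-1 * (35*d^2) = 35*A^3 + 70*A^-1 + 35*A^-5
  A^-3 * (21*d) = -21*A^-1 - 21*A^-5
  A^-5 * (7) = 7*A^-5
  A^-7 * (d) = -A^-5 - A^-9
Summing the groups: <K> = A^19 - A^15 + A^11 - A^7 + A^3 - A^-1 - A^-9

Answer: A^19 - A^15 + A^11 - A^7 + A^3 - A^-1 - A^-9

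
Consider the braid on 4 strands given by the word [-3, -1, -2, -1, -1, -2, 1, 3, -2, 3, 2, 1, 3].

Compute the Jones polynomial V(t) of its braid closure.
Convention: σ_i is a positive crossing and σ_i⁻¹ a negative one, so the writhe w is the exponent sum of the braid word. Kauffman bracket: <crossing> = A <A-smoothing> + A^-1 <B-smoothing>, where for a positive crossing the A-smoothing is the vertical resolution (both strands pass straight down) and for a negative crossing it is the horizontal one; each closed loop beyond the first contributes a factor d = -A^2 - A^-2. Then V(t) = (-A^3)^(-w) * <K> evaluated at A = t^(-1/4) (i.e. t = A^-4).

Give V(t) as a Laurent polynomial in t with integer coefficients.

The presented braid s3^-1 s1^-1 s2^-1 s1^-1 s1^-1 s2^-1 s1 s3 s2^-1 s3 s2 s1 s3 on 4 strands reduces by inverse Markov moves (closure unchanged at each step):
  Deconjugate: the word is γ·β·γ⁻¹ with γ = s3^-1 s1^-1 (prefix) and γ⁻¹ = s1 s3 (suffix); strip both.
  Deconjugate: the word is γ·β·γ⁻¹ with γ = s2^-1 (prefix) and γ⁻¹ = s2 (suffix); strip both.
Reduced to β = s1^-1 s1^-1 s2^-1 s1 s3 s2^-1 s3 on 4 strands, 7 crossings.
Compute on β:
Braid: s1^-1 s1^-1 s2^-1 s1 s3 s2^-1 s3 on 4 strands, 7 crossings.
Writhe w = (#positive) - (#negative) = 3 - 4 = -1.
Enumerate smoothing states for the bracket polynomial. There are 2^7 = 128 states.
Each crossing splits two ways (0=vertical, 1=horizontal). The state's weight is A^(#A-smoothings - #B-smoothings) * d^(loops - 1).
Tabulate the states by total A-exponent and number of loops L (A-exp: L × count):
  A^7: L=4 ×1
  A^5: L=3 ×7
  A^3: L=2 ×17, L=4 ×4
  A^1: L=1 ×14, L=3 ×20, L=5 ×1
  A^-1: L=2 ×27, L=4 ×8
  A^-3: L=1 ×5, L=3 ×15, L=5 ×1
  A^-5: L=2 ×4, L=4 ×3
  A^-7: L=3 ×1
Each group contributes A^e * Σ count * d^(L-1):
Powers of d = -A^2 - A^-2: d^2 = A^4 + 2 + A^-4; d^3 = -A^6 - 3*A^2 - 3*A^-2 - A^-6; d^4 = A^8 + 4*A^4 + 6 + 4*A^-4 + A^-8.
  A^7 * (d^3) = -A^13 - 3*A^9 - 3*A^5 - A
  A^5 * (7*d^2) = 7*A^9 + 14*A^5 + 7*A
  A^3 * (17*d + 4*d^3) = -4*A^9 - 29*A^5 - 29*A - 4*A^-3
  A^1 * (14 + 20*d^2 + d^4) = A^9 + 24*A^5 + 60*A + 24*A^-3 + A^-7
  A^-1 * (27*d + 8*d^3) = -8*A^5 - 51*A - 51*A^-3 - 8*A^-7
  A^-3 * (5 + 15*d^2 + d^4) = A^5 + 19*A + 41*A^-3 + 19*A^-7 + A^-11
  A^-5 * (4*d + 3*d^3) = -3*A - 13*A^-3 - 13*A^-7 - 3*A^-11
  A^-7 * (d^2) = A^-3 + 2*A^-7 + A^-11
Summing the groups: <K> = -A^13 + A^9 - A^5 + 2*A - 2*A^-3 + A^-7 - A^-11
Normalise by the writhe: (-A^3)^(-w) = (-A^3)^(1) = -A^3, so f(A) = -A^3 * <K> = A^16 - A^12 + A^8 - 2*A^4 + 2 - A^-4 + A^-8.
Substitute A = t^(-1/4), i.e. A^e → t^(-e/4): V(t) = t^2 - t + 2 - 2*t^-1 + t^-2 - t^-3 + t^-4

Answer: t^2 - t + 2 - 2*t^-1 + t^-2 - t^-3 + t^-4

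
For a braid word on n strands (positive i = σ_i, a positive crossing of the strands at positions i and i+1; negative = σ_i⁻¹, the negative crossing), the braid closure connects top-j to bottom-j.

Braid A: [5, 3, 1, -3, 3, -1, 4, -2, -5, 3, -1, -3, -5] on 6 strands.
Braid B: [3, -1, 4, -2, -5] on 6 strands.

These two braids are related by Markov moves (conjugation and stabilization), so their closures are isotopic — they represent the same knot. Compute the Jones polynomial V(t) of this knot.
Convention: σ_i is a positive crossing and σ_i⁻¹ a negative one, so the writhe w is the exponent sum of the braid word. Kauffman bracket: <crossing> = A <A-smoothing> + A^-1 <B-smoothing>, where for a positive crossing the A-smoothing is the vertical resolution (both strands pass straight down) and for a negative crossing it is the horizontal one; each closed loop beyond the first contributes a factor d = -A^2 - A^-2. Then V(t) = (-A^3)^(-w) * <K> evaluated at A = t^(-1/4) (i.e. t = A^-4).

Markov-equivalent braids have isotopic closures, hence identical knot invariants. Strip the Markov moves from each word to reach a common short braid β, then compute V(t) once on β.
Braid A: s5 s3 s1 s3^-1 s3 s1^-1 s4 s2^-1 s5^-1 s3 s1^-1 s3^-1 s5^-1 on 6 strands reduces by inverse Markov moves (closure unchanged at each step):
  Deconjugate: the word is γ·β·γ⁻¹ with γ = s5 s3 (prefix) and γ⁻¹ = s3^-1 s5^-1 (suffix); strip both.
  Deconjugate: the word is γ·β·γ⁻¹ with γ = s1 s3^-1 (prefix) and γ⁻¹ = s3 s1^-1 (suffix); strip both.
  Destabilize: the word has the form β·s5^-1 where s5^-1 occurs only as the final letter (β ∈ B_5); drop it and the last strand → 5 strands.
Reduced to β = s3 s1^-1 s4 s2^-1 on 5 strands, 4 crossings.
Braid B: s3 s1^-1 s4 s2^-1 s5^-1 on 6 strands reduces by inverse Markov moves (closure unchanged at each step):
  Destabilize: the word has the form β·s5^-1 where s5^-1 occurs only as the final letter (β ∈ B_5); drop it and the last strand → 5 strands.
Reduced to β = s3 s1^-1 s4 s2^-1 on 5 strands, 4 crossings.
Both give the same β = s3 s1^-1 s4 s2^-1 on 5 strands, so one state sum suffices:
Braid: s3 s1^-1 s4 s2^-1 on 5 strands, 4 crossings.
Writhe w = (#positive) - (#negative) = 2 - 2 = 0.
Computing the Kauffman bracket via state sum. There are 2^4 = 16 states.
Smooth each crossing (0=||, 1=⌣⌢); contribution A^(Σ sign_k(1-2s_k)) * d^(L-1).
  state 0000: A-exp=+0, loops=5, term = A^0 * d^4
  state 0001: A-exp=+2, loops=4, term = A^2 * d^3
  state 0010: A-exp=-2, loops=4, term = A^-2 * d^3
  state 0011: A-exp=+0, loops=3, term = A^0 * d^2
  state 0100: A-exp=+2, loops=4, term = A^2 * d^3
  state 0101: A-exp=+4, loops=3, term = A^4 * d^2
  state 0110: A-exp=+0, loops=3, term = A^0 * d^2
  state 0111: A-exp=+2, loops=2, term = A^2 * d^1
  state 1000: A-exp=-2, loops=4, term = A^-2 * d^3
  state 1001: A-exp=+0, loops=3, term = A^0 * d^2
  state 1010: A-exp=-4, loops=3, term = A^-4 * d^2
  state 1011: A-exp=-2, loops=2, term = A^-2 * d^1
  state 1100: A-exp=+0, loops=3, term = A^0 * d^2
  state 1101: A-exp=+2, loops=2, term = A^2 * d^1
  state 1110: A-exp=-2, loops=2, term = A^-2 * d^1
  state 1111: A-exp=+0, loops=1, term = A^0 * d^0
Collect the terms by A-exponent (count of states per loop number):
Powers of d = -A^2 - A^-2: d^2 = A^4 + 2 + A^-4; d^3 = -A^6 - 3*A^2 - 3*A^-2 - A^-6; d^4 = A^8 + 4*A^4 + 6 + 4*A^-4 + A^-8.
  A^4 * (d^2) = A^8 + 2*A^4 + 1
  A^2 * (2*d + 2*d^3) = -2*A^8 - 8*A^4 - 8 - 2*A^-4
  A^0 * (1 + 4*d^2 + d^4) = A^8 + 8*A^4 + 15 + 8*A^-4 + A^-8
  A^-2 * (2*d + 2*d^3) = -2*A^4 - 8 - 8*A^-4 - 2*A^-8
  A^-4 * (d^2) = 1 + 2*A^-4 + A^-8
Summing the groups: <K> = 1
Normalise by the writhe: (-A^3)^(-w) = (-A^3)^(0) = 1, so f(A) = 1 * <K> = 1.
Substitute A = t^(-1/4), i.e. A^e → t^(-e/4): V(t) = 1

Answer: 1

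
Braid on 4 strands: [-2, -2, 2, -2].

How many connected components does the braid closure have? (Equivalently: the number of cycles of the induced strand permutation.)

4

Derivation:
Track the strand permutation on 4 strands, starting from identity.
  step 1: s2^-1 swaps positions 2,3 -> [1 3 2 4]
  step 2: s2^-1 swaps positions 2,3 -> [1 2 3 4]
  step 3: s2 swaps positions 2,3 -> [1 3 2 4]
  step 4: s2^-1 swaps positions 2,3 -> [1 2 3 4]
Final permutation (position -> original strand): [1 2 3 4]
Closure components = cycle count of this permutation = 4.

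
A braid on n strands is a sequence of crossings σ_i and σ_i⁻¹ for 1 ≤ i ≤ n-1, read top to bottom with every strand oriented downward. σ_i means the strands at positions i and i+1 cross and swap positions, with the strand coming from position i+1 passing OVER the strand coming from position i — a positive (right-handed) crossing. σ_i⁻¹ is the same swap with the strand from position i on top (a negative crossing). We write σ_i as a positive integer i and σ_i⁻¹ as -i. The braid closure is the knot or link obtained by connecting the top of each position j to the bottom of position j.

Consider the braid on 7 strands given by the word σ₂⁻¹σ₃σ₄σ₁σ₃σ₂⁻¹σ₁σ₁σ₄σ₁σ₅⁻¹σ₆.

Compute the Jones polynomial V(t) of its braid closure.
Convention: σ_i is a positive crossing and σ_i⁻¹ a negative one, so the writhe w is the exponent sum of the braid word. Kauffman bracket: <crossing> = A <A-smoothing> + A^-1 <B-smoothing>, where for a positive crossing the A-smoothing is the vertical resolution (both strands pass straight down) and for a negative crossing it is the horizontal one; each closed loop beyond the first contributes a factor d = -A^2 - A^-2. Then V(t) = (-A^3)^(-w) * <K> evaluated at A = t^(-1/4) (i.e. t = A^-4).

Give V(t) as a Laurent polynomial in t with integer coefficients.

-t^9 + 3*t^8 - 4*t^7 + 5*t^6 - 6*t^5 + 5*t^4 - 4*t^3 + 3*t^2 - t + 1

Derivation:
The presented braid s2^-1 s3 s4 s1 s3 s2^-1 s1 s1 s4 s1 s5^-1 s6 on 7 strands reduces by inverse Markov moves (closure unchanged at each step):
  Destabilize: the word has the form β·s6 where s6 occurs only as the final letter (β ∈ B_6); drop it and the last strand → 6 strands.
  Destabilize: the word has the form β·s5^-1 where s5^-1 occurs only as the final letter (β ∈ B_5); drop it and the last strand → 5 strands.
Reduced to β = s2^-1 s3 s4 s1 s3 s2^-1 s1 s1 s4 s1 on 5 strands, 10 crossings.
Compute on β:
Braid: s2^-1 s3 s4 s1 s3 s2^-1 s1 s1 s4 s1 on 5 strands, 10 crossings.
Writhe w = (#positive) - (#negative) = 8 - 2 = 6.
Enumerate smoothing states for the bracket polynomial. There are 2^10 = 1024 states.
For each crossing: s=0 is the vertical smoothing, s=1 horizontal. Crossing k contributes A^(sign_k * (1 - 2*s_k)); loop factor d = -A^2 - A^-2.
Tabulate the states by total A-exponent and number of loops L (A-exp: L × count):
  A^10: L=5 ×1
  A^8: L=4 ×10
  A^6: L=3 ×39, L=5 ×6
  A^4: L=2 ×68, L=4 ×51, L=6 ×1
  A^2: L=1 ×44, L=3 ×139, L=5 ×27
  A^0: L=2 ×126, L=4 ×118, L=6 ×8
  A^-2: L=1 ×11, L=3 ×140, L=5 ×58, L=7 ×1
  A^-4: L=2 ×19, L=4 ×85, L=6 ×16
  A^-6: L=3 ×15, L=5 ×28, L=7 ×2
  A^-8: L=4 ×6, L=6 ×4
  A^-10: L=5 ×1
Each group contributes A^e * Σ count * d^(L-1):
Powers of d = -A^2 - A^-2: d^2 = A^4 + 2 + A^-4; d^3 = -A^6 - 3*A^2 - 3*A^-2 - A^-6; d^4 = A^8 + 4*A^4 + 6 + 4*A^-4 + A^-8; d^5 = -A^10 - 5*A^6 - 10*A^2 - 10*A^-2 - 5*A^-6 - A^-10; d^6 = A^12 + 6*A^8 + 15*A^4 + 20 + 15*A^-4 + 6*A^-8 + A^-12.
  A^10 * (d^4) = A^18 + 4*A^14 + 6*A^10 + 4*A^6 + A^2
  A^8 * (10*d^3) = -10*A^14 - 30*A^10 - 30*A^6 - 10*A^2
  A^6 * (39*d^2 + 6*d^4) = 6*A^14 + 63*A^10 + 114*A^6 + 63*A^2 + 6*A^-2
  A^4 * (68*d + 51*d^3 + d^5) = -A^14 - 56*A^10 - 231*A^6 - 231*A^2 - 56*A^-2 - A^-6
  A^2 * (44 + 139*d^2 + 27*d^4) = 27*A^10 + 247*A^6 + 484*A^2 + 247*A^-2 + 27*A^-6
  A^0 * (126*d + 118*d^3 + 8*d^5) = -8*A^10 - 158*A^6 - 560*A^2 - 560*A^-2 - 158*A^-6 - 8*A^-10
  A^-2 * (11 + 140*d^2 + 58*d^4 + d^6) = A^10 + 64*A^6 + 387*A^2 + 659*A^-2 + 387*A^-6 + 64*A^-10 + A^-14
  A^-4 * (19*d + 85*d^3 + 16*d^5) = -16*A^6 - 165*A^2 - 434*A^-2 - 434*A^-6 - 165*A^-10 - 16*A^-14
  A^-6 * (15*d^2 + 28*d^4 + 2*d^6) = 2*A^6 + 40*A^2 + 157*A^-2 + 238*A^-6 + 157*A^-10 + 40*A^-14 + 2*A^-18
  A^-8 * (6*d^3 + 4*d^5) = -4*A^2 - 26*A^-2 - 58*A^-6 - 58*A^-10 - 26*A^-14 - 4*A^-18
  A^-10 * (d^4) = A^-2 + 4*A^-6 + 6*A^-10 + 4*A^-14 + A^-18
Summing the groups: <K> = A^18 - A^14 + 3*A^10 - 4*A^6 + 5*A^2 - 6*A^-2 + 5*A^-6 - 4*A^-10 + 3*A^-14 - A^-18
Normalise by the writhe: (-A^3)^(-w) = (-A^3)^(-6) = A^-18, so f(A) = A^-18 * <K> = 1 - A^-4 + 3*A^-8 - 4*A^-12 + 5*A^-16 - 6*A^-20 + 5*A^-24 - 4*A^-28 + 3*A^-32 - A^-36.
Substitute A = t^(-1/4), i.e. A^e → t^(-e/4): V(t) = -t^9 + 3*t^8 - 4*t^7 + 5*t^6 - 6*t^5 + 5*t^4 - 4*t^3 + 3*t^2 - t + 1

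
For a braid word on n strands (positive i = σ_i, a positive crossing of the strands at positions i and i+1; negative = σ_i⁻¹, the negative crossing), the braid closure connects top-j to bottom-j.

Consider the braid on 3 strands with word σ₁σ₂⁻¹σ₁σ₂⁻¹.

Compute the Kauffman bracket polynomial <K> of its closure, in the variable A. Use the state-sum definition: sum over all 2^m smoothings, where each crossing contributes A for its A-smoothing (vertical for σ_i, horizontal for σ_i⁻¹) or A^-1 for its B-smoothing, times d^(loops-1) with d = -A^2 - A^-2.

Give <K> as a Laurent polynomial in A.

Braid: s1 s2^-1 s1 s2^-1 on 3 strands, 4 crossings.
Writhe w = (#positive) - (#negative) = 2 - 2 = 0.
Computing the Kauffman bracket via state sum. There are 2^4 = 16 states.
Smooth each crossing (0=||, 1=⌣⌢); contribution A^(Σ sign_k(1-2s_k)) * d^(L-1).
  state 0000: A-exp=+0, loops=3, term = A^0 * d^2
  state 0001: A-exp=+2, loops=2, term = A^2 * d^1
  state 0010: A-exp=-2, loops=2, term = A^-2 * d^1
  state 0011: A-exp=+0, loops=1, term = A^0 * d^0
  state 0100: A-exp=+2, loops=2, term = A^2 * d^1
  state 0101: A-exp=+4, loops=3, term = A^4 * d^2
  state 0110: A-exp=+0, loops=1, term = A^0 * d^0
  state 0111: A-exp=+2, loops=2, term = A^2 * d^1
  state 1000: A-exp=-2, loops=2, term = A^-2 * d^1
  state 1001: A-exp=+0, loops=1, term = A^0 * d^0
  state 1010: A-exp=-4, loops=3, term = A^-4 * d^2
  state 1011: A-exp=-2, loops=2, term = A^-2 * d^1
  state 1100: A-exp=+0, loops=1, term = A^0 * d^0
  state 1101: A-exp=+2, loops=2, term = A^2 * d^1
  state 1110: A-exp=-2, loops=2, term = A^-2 * d^1
  state 1111: A-exp=+0, loops=1, term = A^0 * d^0
Collect the terms by A-exponent (count of states per loop number):
Powers of d = -A^2 - A^-2: d^2 = A^4 + 2 + A^-4.
  A^4 * (d^2) = A^8 + 2*A^4 + 1
  A^2 * (4*d) = -4*A^4 - 4
  A^0 * (5 + d^2) = A^4 + 7 + A^-4
  A^-2 * (4*d) = -4 - 4*A^-4
  A^-4 * (d^2) = 1 + 2*A^-4 + A^-8
Summing the groups: <K> = A^8 - A^4 + 1 - A^-4 + A^-8

Answer: A^8 - A^4 + 1 - A^-4 + A^-8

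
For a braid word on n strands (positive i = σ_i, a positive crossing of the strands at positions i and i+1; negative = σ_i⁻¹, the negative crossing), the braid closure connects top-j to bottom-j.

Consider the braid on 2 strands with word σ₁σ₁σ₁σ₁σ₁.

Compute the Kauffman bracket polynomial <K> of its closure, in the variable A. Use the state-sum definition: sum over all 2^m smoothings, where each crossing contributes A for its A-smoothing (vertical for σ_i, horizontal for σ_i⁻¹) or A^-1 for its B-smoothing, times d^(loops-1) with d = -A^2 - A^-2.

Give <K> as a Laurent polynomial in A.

-A^7 - A^-1 + A^-5 - A^-9 + A^-13

Derivation:
Braid: s1 s1 s1 s1 s1 on 2 strands, 5 crossings.
Writhe w = (#positive) - (#negative) = 5 - 0 = 5.
State-sum expansion of <K>. There are 2^5 = 32 states.
For each crossing: s=0 is the vertical smoothing, s=1 horizontal. Crossing k contributes A^(sign_k * (1 - 2*s_k)); loop factor d = -A^2 - A^-2.
  state 00000: A-exp=+5, loops=2, term = A^5 * d^1
  state 00001: A-exp=+3, loops=1, term = A^3 * d^0
  state 00010: A-exp=+3, loops=1, term = A^3 * d^0
  state 00011: A-exp=+1, loops=2, term = A^1 * d^1
  state 00100: A-exp=+3, loops=1, term = A^3 * d^0
  state 00101: A-exp=+1, loops=2, term = A^1 * d^1
  state 00110: A-exp=+1, loops=2, term = A^1 * d^1
  state 00111: A-exp=-1, loops=3, term = A^-1 * d^2
  state 01000: A-exp=+3, loops=1, term = A^3 * d^0
  state 01001: A-exp=+1, loops=2, term = A^1 * d^1
  state 01010: A-exp=+1, loops=2, term = A^1 * d^1
  state 01011: A-exp=-1, loops=3, term = A^-1 * d^2
  state 01100: A-exp=+1, loops=2, term = A^1 * d^1
  state 01101: A-exp=-1, loops=3, term = A^-1 * d^2
  state 01110: A-exp=-1, loops=3, term = A^-1 * d^2
  state 01111: A-exp=-3, loops=4, term = A^-3 * d^3
  state 10000: A-exp=+3, loops=1, term = A^3 * d^0
  state 10001: A-exp=+1, loops=2, term = A^1 * d^1
  state 10010: A-exp=+1, loops=2, term = A^1 * d^1
  state 10011: A-exp=-1, loops=3, term = A^-1 * d^2
  state 10100: A-exp=+1, loops=2, term = A^1 * d^1
  state 10101: A-exp=-1, loops=3, term = A^-1 * d^2
  state 10110: A-exp=-1, loops=3, term = A^-1 * d^2
  state 10111: A-exp=-3, loops=4, term = A^-3 * d^3
  state 11000: A-exp=+1, loops=2, term = A^1 * d^1
  state 11001: A-exp=-1, loops=3, term = A^-1 * d^2
  state 11010: A-exp=-1, loops=3, term = A^-1 * d^2
  state 11011: A-exp=-3, loops=4, term = A^-3 * d^3
  state 11100: A-exp=-1, loops=3, term = A^-1 * d^2
  state 11101: A-exp=-3, loops=4, term = A^-3 * d^3
  state 11110: A-exp=-3, loops=4, term = A^-3 * d^3
  state 11111: A-exp=-5, loops=5, term = A^-5 * d^4
Collect the terms by A-exponent (count of states per loop number):
Powers of d = -A^2 - A^-2: d^2 = A^4 + 2 + A^-4; d^3 = -A^6 - 3*A^2 - 3*A^-2 - A^-6; d^4 = A^8 + 4*A^4 + 6 + 4*A^-4 + A^-8.
  A^5 * (d) = -A^7 - A^3
  A^3 * (5) = 5*A^3
  A^1 * (10*d) = -10*A^3 - 10*A^-1
  A^-1 * (10*d^2) = 10*A^3 + 20*A^-1 + 10*A^-5
  A^-3 * (5*d^3) = -5*A^3 - 15*A^-1 - 15*A^-5 - 5*A^-9
  A^-5 * (d^4) = A^3 + 4*A^-1 + 6*A^-5 + 4*A^-9 + A^-13
Summing the groups: <K> = -A^7 - A^-1 + A^-5 - A^-9 + A^-13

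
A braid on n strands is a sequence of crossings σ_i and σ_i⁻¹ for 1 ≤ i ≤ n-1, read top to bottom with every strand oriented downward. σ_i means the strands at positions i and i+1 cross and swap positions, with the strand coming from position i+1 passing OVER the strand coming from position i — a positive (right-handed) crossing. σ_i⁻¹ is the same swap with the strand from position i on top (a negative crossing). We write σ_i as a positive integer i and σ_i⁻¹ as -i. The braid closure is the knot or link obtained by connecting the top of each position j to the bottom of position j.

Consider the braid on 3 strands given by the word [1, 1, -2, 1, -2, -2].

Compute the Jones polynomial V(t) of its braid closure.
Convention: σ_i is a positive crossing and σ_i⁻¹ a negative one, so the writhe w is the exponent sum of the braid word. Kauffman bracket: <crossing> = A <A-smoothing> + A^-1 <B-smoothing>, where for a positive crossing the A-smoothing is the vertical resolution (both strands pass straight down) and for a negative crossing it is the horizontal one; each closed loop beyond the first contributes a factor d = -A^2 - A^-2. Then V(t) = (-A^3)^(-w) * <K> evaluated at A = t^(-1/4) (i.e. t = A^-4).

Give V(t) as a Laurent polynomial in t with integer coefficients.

Braid: s1 s1 s2^-1 s1 s2^-1 s2^-1 on 3 strands, 6 crossings.
Writhe w = (#positive) - (#negative) = 3 - 3 = 0.
Enumerate smoothing states for the bracket polynomial. There are 2^6 = 64 states.
Smooth each crossing (0=||, 1=⌣⌢); contribution A^(Σ sign_k(1-2s_k)) * d^(L-1).
Tabulate the states by total A-exponent and number of loops L (A-exp: L × count):
  A^6: L=4 ×1
  A^4: L=3 ×6
  A^2: L=2 ×14, L=4 ×1
  A^0: L=1 ×13, L=3 ×7
  A^-2: L=2 ×14, L=4 ×1
  A^-4: L=3 ×6
  A^-6: L=4 ×1
Each group contributes A^e * Σ count * d^(L-1):
Powers of d = -A^2 - A^-2: d^2 = A^4 + 2 + A^-4; d^3 = -A^6 - 3*A^2 - 3*A^-2 - A^-6.
  A^6 * (d^3) = -A^12 - 3*A^8 - 3*A^4 - 1
  A^4 * (6*d^2) = 6*A^8 + 12*A^4 + 6
  A^2 * (14*d + d^3) = -A^8 - 17*A^4 - 17 - A^-4
  A^0 * (13 + 7*d^2) = 7*A^4 + 27 + 7*A^-4
  A^-2 * (14*d + d^3) = -A^4 - 17 - 17*A^-4 - A^-8
  A^-4 * (6*d^2) = 6 + 12*A^-4 + 6*A^-8
  A^-6 * (d^3) = -1 - 3*A^-4 - 3*A^-8 - A^-12
Summing the groups: <K> = -A^12 + 2*A^8 - 2*A^4 + 3 - 2*A^-4 + 2*A^-8 - A^-12
Normalise by the writhe: (-A^3)^(-w) = (-A^3)^(0) = 1, so f(A) = 1 * <K> = -A^12 + 2*A^8 - 2*A^4 + 3 - 2*A^-4 + 2*A^-8 - A^-12.
Substitute A = t^(-1/4), i.e. A^e → t^(-e/4): V(t) = -t^3 + 2*t^2 - 2*t + 3 - 2*t^-1 + 2*t^-2 - t^-3

Answer: -t^3 + 2*t^2 - 2*t + 3 - 2*t^-1 + 2*t^-2 - t^-3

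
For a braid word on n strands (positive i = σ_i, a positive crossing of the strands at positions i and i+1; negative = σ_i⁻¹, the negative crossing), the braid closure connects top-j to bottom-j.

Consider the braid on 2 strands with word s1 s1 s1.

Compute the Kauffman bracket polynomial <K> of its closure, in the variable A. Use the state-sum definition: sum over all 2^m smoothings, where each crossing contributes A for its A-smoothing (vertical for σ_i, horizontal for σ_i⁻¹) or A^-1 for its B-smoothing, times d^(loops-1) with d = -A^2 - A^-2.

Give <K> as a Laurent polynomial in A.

-A^5 - A^-3 + A^-7

Derivation:
Braid: s1 s1 s1 on 2 strands, 3 crossings.
Writhe w = (#positive) - (#negative) = 3 - 0 = 3.
Computing the Kauffman bracket via state sum. There are 2^3 = 8 states.
Smooth each crossing (0=||, 1=⌣⌢); contribution A^(Σ sign_k(1-2s_k)) * d^(L-1).
  state 000: A-exp=+3, loops=2, term = A^3 * d^1
  state 001: A-exp=+1, loops=1, term = A^1 * d^0
  state 010: A-exp=+1, loops=1, term = A^1 * d^0
  state 011: A-exp=-1, loops=2, term = A^-1 * d^1
  state 100: A-exp=+1, loops=1, term = A^1 * d^0
  state 101: A-exp=-1, loops=2, term = A^-1 * d^1
  state 110: A-exp=-1, loops=2, term = A^-1 * d^1
  state 111: A-exp=-3, loops=3, term = A^-3 * d^2
Collect the terms by A-exponent (count of states per loop number):
Powers of d = -A^2 - A^-2: d^2 = A^4 + 2 + A^-4.
  A^3 * (d) = -A^5 - A
  A^1 * (3) = 3*A
  A^-1 * (3*d) = -3*A - 3*A^-3
  A^-3 * (d^2) = A + 2*A^-3 + A^-7
Summing the groups: <K> = -A^5 - A^-3 + A^-7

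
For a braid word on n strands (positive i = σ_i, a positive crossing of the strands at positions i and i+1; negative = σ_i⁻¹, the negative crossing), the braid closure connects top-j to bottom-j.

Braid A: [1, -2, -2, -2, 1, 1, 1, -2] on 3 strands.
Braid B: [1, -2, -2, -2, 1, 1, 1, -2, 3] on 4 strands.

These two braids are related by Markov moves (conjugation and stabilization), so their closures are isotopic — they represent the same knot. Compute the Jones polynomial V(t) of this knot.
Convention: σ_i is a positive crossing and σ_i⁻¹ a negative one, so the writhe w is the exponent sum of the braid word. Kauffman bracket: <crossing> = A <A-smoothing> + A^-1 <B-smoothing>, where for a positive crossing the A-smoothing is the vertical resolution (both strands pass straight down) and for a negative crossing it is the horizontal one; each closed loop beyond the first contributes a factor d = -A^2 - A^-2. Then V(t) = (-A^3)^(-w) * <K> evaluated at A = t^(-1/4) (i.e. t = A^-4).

t^4 - 2*t^3 + 3*t^2 - 4*t + 5 - 4*t^-1 + 3*t^-2 - 2*t^-3 + t^-4

Derivation:
Markov-equivalent braids have isotopic closures, hence identical knot invariants. Strip the Markov moves from each word to reach a common short braid β, then compute V(t) once on β.
Braid A: s1 s2^-1 s2^-1 s2^-1 s1 s1 s1 s2^-1 on 3 strands has no conjugating prefix/suffix or stabilization to strip; take β = s1 s2^-1 s2^-1 s2^-1 s1 s1 s1 s2^-1.
Braid B: s1 s2^-1 s2^-1 s2^-1 s1 s1 s1 s2^-1 s3 on 4 strands reduces by inverse Markov moves (closure unchanged at each step):
  Destabilize: the word has the form β·s3 where s3 occurs only as the final letter (β ∈ B_3); drop it and the last strand → 3 strands.
Reduced to β = s1 s2^-1 s2^-1 s2^-1 s1 s1 s1 s2^-1 on 3 strands, 8 crossings.
Both give the same β = s1 s2^-1 s2^-1 s2^-1 s1 s1 s1 s2^-1 on 3 strands, so one state sum suffices:
Braid: s1 s2^-1 s2^-1 s2^-1 s1 s1 s1 s2^-1 on 3 strands, 8 crossings.
Writhe w = (#positive) - (#negative) = 4 - 4 = 0.
State-sum expansion of <K>. There are 2^8 = 256 states.
For each crossing: s=0 is the vertical smoothing, s=1 horizontal. Crossing k contributes A^(sign_k * (1 - 2*s_k)); loop factor d = -A^2 - A^-2.
Tabulate the states by total A-exponent and number of loops L (A-exp: L × count):
  A^8: L=5 ×1
  A^6: L=4 ×8
  A^4: L=3 ×25, L=5 ×3
  A^2: L=2 ×37, L=4 ×18, L=6 ×1
  A^0: L=1 ×25, L=3 ×37, L=5 ×8
  A^-2: L=2 ×37, L=4 ×18, L=6 ×1
  A^-4: L=3 ×25, L=5 ×3
  A^-6: L=4 ×8
  A^-8: L=5 ×1
Each group contributes A^e * Σ count * d^(L-1):
Powers of d = -A^2 - A^-2: d^2 = A^4 + 2 + A^-4; d^3 = -A^6 - 3*A^2 - 3*A^-2 - A^-6; d^4 = A^8 + 4*A^4 + 6 + 4*A^-4 + A^-8; d^5 = -A^10 - 5*A^6 - 10*A^2 - 10*A^-2 - 5*A^-6 - A^-10.
  A^8 * (d^4) = A^16 + 4*A^12 + 6*A^8 + 4*A^4 + 1
  A^6 * (8*d^3) = -8*A^12 - 24*A^8 - 24*A^4 - 8
  A^4 * (25*d^2 + 3*d^4) = 3*A^12 + 37*A^8 + 68*A^4 + 37 + 3*A^-4
  A^2 * (37*d + 18*d^3 + d^5) = -A^12 - 23*A^8 - 101*A^4 - 101 - 23*A^-4 - A^-8
  A^0 * (25 + 37*d^2 + 8*d^4) = 8*A^8 + 69*A^4 + 147 + 69*A^-4 + 8*A^-8
  A^-2 * (37*d + 18*d^3 + d^5) = -A^8 - 23*A^4 - 101 - 101*A^-4 - 23*A^-8 - A^-12
  A^-4 * (25*d^2 + 3*d^4) = 3*A^4 + 37 + 68*A^-4 + 37*A^-8 + 3*A^-12
  A^-6 * (8*d^3) = -8 - 24*A^-4 - 24*A^-8 - 8*A^-12
  A^-8 * (d^4) = 1 + 4*A^-4 + 6*A^-8 + 4*A^-12 + A^-16
Summing the groups: <K> = A^16 - 2*A^12 + 3*A^8 - 4*A^4 + 5 - 4*A^-4 + 3*A^-8 - 2*A^-12 + A^-16
Normalise by the writhe: (-A^3)^(-w) = (-A^3)^(0) = 1, so f(A) = 1 * <K> = A^16 - 2*A^12 + 3*A^8 - 4*A^4 + 5 - 4*A^-4 + 3*A^-8 - 2*A^-12 + A^-16.
Substitute A = t^(-1/4), i.e. A^e → t^(-e/4): V(t) = t^4 - 2*t^3 + 3*t^2 - 4*t + 5 - 4*t^-1 + 3*t^-2 - 2*t^-3 + t^-4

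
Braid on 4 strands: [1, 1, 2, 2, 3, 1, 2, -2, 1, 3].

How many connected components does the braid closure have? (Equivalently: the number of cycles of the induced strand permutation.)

Track the strand permutation on 4 strands, starting from identity.
  step 1: s1 swaps positions 1,2 -> [2 1 3 4]
  step 2: s1 swaps positions 1,2 -> [1 2 3 4]
  step 3: s2 swaps positions 2,3 -> [1 3 2 4]
  step 4: s2 swaps positions 2,3 -> [1 2 3 4]
  step 5: s3 swaps positions 3,4 -> [1 2 4 3]
  step 6: s1 swaps positions 1,2 -> [2 1 4 3]
  step 7: s2 swaps positions 2,3 -> [2 4 1 3]
  step 8: s2^-1 swaps positions 2,3 -> [2 1 4 3]
  step 9: s1 swaps positions 1,2 -> [1 2 4 3]
  step 10: s3 swaps positions 3,4 -> [1 2 3 4]
Final permutation (position -> original strand): [1 2 3 4]
Closure components = cycle count of this permutation = 4.

Answer: 4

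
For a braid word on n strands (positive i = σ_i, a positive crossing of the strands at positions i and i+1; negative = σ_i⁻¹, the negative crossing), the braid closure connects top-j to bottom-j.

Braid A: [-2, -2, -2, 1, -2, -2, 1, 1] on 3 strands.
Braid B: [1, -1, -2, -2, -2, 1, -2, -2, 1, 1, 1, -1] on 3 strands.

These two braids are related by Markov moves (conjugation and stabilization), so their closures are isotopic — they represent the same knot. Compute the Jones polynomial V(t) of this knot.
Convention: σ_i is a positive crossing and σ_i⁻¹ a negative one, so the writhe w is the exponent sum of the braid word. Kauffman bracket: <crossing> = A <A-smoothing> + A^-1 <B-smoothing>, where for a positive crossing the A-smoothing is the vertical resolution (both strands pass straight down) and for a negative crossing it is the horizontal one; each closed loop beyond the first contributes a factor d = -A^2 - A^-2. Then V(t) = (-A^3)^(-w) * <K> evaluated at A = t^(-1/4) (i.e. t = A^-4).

-t^2 + 2*t - 3 + 5*t^-1 - 4*t^-2 + 5*t^-3 - 4*t^-4 + 2*t^-5 - t^-6

Derivation:
Markov-equivalent braids have isotopic closures, hence identical knot invariants. Strip the Markov moves from each word to reach a common short braid β, then compute V(t) once on β.
Braid A: s2^-1 s2^-1 s2^-1 s1 s2^-1 s2^-1 s1 s1 on 3 strands has no conjugating prefix/suffix or stabilization to strip; take β = s2^-1 s2^-1 s2^-1 s1 s2^-1 s2^-1 s1 s1.
Braid B: s1 s1^-1 s2^-1 s2^-1 s2^-1 s1 s2^-1 s2^-1 s1 s1 s1 s1^-1 on 3 strands reduces by inverse Markov moves (closure unchanged at each step):
  Deconjugate: the word is γ·β·γ⁻¹ with γ = s1 (prefix) and γ⁻¹ = s1^-1 (suffix); strip both.
  Deconjugate: the word is γ·β·γ⁻¹ with γ = s1^-1 (prefix) and γ⁻¹ = s1 (suffix); strip both.
Reduced to β = s2^-1 s2^-1 s2^-1 s1 s2^-1 s2^-1 s1 s1 on 3 strands, 8 crossings.
Both give the same β = s2^-1 s2^-1 s2^-1 s1 s2^-1 s2^-1 s1 s1 on 3 strands, so one state sum suffices:
Braid: s2^-1 s2^-1 s2^-1 s1 s2^-1 s2^-1 s1 s1 on 3 strands, 8 crossings.
Writhe w = (#positive) - (#negative) = 3 - 5 = -2.
State-sum expansion of <K>. There are 2^8 = 256 states.
For each crossing: s=0 is the vertical smoothing, s=1 horizontal. Crossing k contributes A^(sign_k * (1 - 2*s_k)); loop factor d = -A^2 - A^-2.
Tabulate the states by total A-exponent and number of loops L (A-exp: L × count):
  A^8: L=6 ×1
  A^6: L=5 ×8
  A^4: L=4 ×27, L=6 ×1
  A^2: L=3 ×50, L=5 ×6
  A^0: L=2 ×53, L=4 ×17
  A^-2: L=1 ×27, L=3 ×28, L=5 ×1
  A^-4: L=2 ×24, L=4 ×4
  A^-6: L=3 ×8
  A^-8: L=4 ×1
Each group contributes A^e * Σ count * d^(L-1):
Powers of d = -A^2 - A^-2: d^2 = A^4 + 2 + A^-4; d^3 = -A^6 - 3*A^2 - 3*A^-2 - A^-6; d^4 = A^8 + 4*A^4 + 6 + 4*A^-4 + A^-8; d^5 = -A^10 - 5*A^6 - 10*A^2 - 10*A^-2 - 5*A^-6 - A^-10.
  A^8 * (d^5) = -A^18 - 5*A^14 - 10*A^10 - 10*A^6 - 5*A^2 - A^-2
  A^6 * (8*d^4) = 8*A^14 + 32*A^10 + 48*A^6 + 32*A^2 + 8*A^-2
  A^4 * (27*d^3 + d^5) = -A^14 - 32*A^10 - 91*A^6 - 91*A^2 - 32*A^-2 - A^-6
  A^2 * (50*d^2 + 6*d^4) = 6*A^10 + 74*A^6 + 136*A^2 + 74*A^-2 + 6*A^-6
  A^0 * (53*d + 17*d^3) = -17*A^6 - 104*A^2 - 104*A^-2 - 17*A^-6
  A^-2 * (27 + 28*d^2 + d^4) = A^6 + 32*A^2 + 89*A^-2 + 32*A^-6 + A^-10
  A^-4 * (24*d + 4*d^3) = -4*A^2 - 36*A^-2 - 36*A^-6 - 4*A^-10
  A^-6 * (8*d^2) = 8*A^-2 + 16*A^-6 + 8*A^-10
  A^-8 * (d^3) = -A^-2 - 3*A^-6 - 3*A^-10 - A^-14
Summing the groups: <K> = -A^18 + 2*A^14 - 4*A^10 + 5*A^6 - 4*A^2 + 5*A^-2 - 3*A^-6 + 2*A^-10 - A^-14
Normalise by the writhe: (-A^3)^(-w) = (-A^3)^(2) = A^6, so f(A) = A^6 * <K> = -A^24 + 2*A^20 - 4*A^16 + 5*A^12 - 4*A^8 + 5*A^4 - 3 + 2*A^-4 - A^-8.
Substitute A = t^(-1/4), i.e. A^e → t^(-e/4): V(t) = -t^2 + 2*t - 3 + 5*t^-1 - 4*t^-2 + 5*t^-3 - 4*t^-4 + 2*t^-5 - t^-6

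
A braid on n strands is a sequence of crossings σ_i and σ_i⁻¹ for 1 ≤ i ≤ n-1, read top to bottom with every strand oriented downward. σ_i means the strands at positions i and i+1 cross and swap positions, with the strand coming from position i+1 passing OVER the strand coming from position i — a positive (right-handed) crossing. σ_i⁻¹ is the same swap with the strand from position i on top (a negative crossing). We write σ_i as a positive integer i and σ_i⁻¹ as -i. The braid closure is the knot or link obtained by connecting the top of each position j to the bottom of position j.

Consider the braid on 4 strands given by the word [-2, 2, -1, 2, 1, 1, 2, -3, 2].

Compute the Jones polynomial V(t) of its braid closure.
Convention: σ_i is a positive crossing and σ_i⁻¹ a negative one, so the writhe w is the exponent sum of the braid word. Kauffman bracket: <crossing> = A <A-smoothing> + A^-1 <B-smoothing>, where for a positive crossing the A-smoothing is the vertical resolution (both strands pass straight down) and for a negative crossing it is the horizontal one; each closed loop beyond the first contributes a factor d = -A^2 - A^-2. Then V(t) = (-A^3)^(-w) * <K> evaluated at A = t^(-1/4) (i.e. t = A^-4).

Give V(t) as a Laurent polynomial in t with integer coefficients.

-t^6 + t^5 - t^4 + 2*t^3 - t^2 + t

Derivation:
The presented braid s2^-1 s2 s1^-1 s2 s1 s1 s2 s3^-1 s2 on 4 strands reduces by inverse Markov moves (closure unchanged at each step):
  Deconjugate: the word is γ·β·γ⁻¹ with γ = s2^-1 (prefix) and γ⁻¹ = s2 (suffix); strip both.
  Destabilize: the word has the form β·s3^-1 where s3^-1 occurs only as the final letter (β ∈ B_3); drop it and the last strand → 3 strands.
Reduced to β = s2 s1^-1 s2 s1 s1 s2 on 3 strands, 6 crossings.
Compute on β:
Braid: s2 s1^-1 s2 s1 s1 s2 on 3 strands, 6 crossings.
Writhe w = (#positive) - (#negative) = 5 - 1 = 4.
Enumerate smoothing states for the bracket polynomial. There are 2^6 = 64 states.
Each crossing splits two ways (0=vertical, 1=horizontal). The state's weight is A^(#A-smoothings - #B-smoothings) * d^(loops - 1).
Tabulate the states by total A-exponent and number of loops L (A-exp: L × count):
  A^6: L=2 ×1
  A^4: L=1 ×3, L=3 ×3
  A^2: L=2 ×14, L=4 ×1
  A^0: L=1 ×10, L=3 ×10
  A^-2: L=2 ×13, L=4 ×2
  A^-4: L=3 ×6
  A^-6: L=4 ×1
Each group contributes A^e * Σ count * d^(L-1):
Powers of d = -A^2 - A^-2: d^2 = A^4 + 2 + A^-4; d^3 = -A^6 - 3*A^2 - 3*A^-2 - A^-6.
  A^6 * (d) = -A^8 - A^4
  A^4 * (3 + 3*d^2) = 3*A^8 + 9*A^4 + 3
  A^2 * (14*d + d^3) = -A^8 - 17*A^4 - 17 - A^-4
  A^0 * (10 + 10*d^2) = 10*A^4 + 30 + 10*A^-4
  A^-2 * (13*d + 2*d^3) = -2*A^4 - 19 - 19*A^-4 - 2*A^-8
  A^-4 * (6*d^2) = 6 + 12*A^-4 + 6*A^-8
  A^-6 * (d^3) = -1 - 3*A^-4 - 3*A^-8 - A^-12
Summing the groups: <K> = A^8 - A^4 + 2 - A^-4 + A^-8 - A^-12
Normalise by the writhe: (-A^3)^(-w) = (-A^3)^(-4) = A^-12, so f(A) = A^-12 * <K> = A^-4 - A^-8 + 2*A^-12 - A^-16 + A^-20 - A^-24.
Substitute A = t^(-1/4), i.e. A^e → t^(-e/4): V(t) = -t^6 + t^5 - t^4 + 2*t^3 - t^2 + t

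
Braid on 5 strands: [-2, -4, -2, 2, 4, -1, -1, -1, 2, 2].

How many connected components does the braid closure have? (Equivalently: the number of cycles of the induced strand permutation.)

Track the strand permutation on 5 strands, starting from identity.
  step 1: s2^-1 swaps positions 2,3 -> [1 3 2 4 5]
  step 2: s4^-1 swaps positions 4,5 -> [1 3 2 5 4]
  step 3: s2^-1 swaps positions 2,3 -> [1 2 3 5 4]
  step 4: s2 swaps positions 2,3 -> [1 3 2 5 4]
  step 5: s4 swaps positions 4,5 -> [1 3 2 4 5]
  step 6: s1^-1 swaps positions 1,2 -> [3 1 2 4 5]
  step 7: s1^-1 swaps positions 1,2 -> [1 3 2 4 5]
  step 8: s1^-1 swaps positions 1,2 -> [3 1 2 4 5]
  step 9: s2 swaps positions 2,3 -> [3 2 1 4 5]
  step 10: s2 swaps positions 2,3 -> [3 1 2 4 5]
Final permutation (position -> original strand): [3 1 2 4 5]
Closure components = cycle count of this permutation = 3.

Answer: 3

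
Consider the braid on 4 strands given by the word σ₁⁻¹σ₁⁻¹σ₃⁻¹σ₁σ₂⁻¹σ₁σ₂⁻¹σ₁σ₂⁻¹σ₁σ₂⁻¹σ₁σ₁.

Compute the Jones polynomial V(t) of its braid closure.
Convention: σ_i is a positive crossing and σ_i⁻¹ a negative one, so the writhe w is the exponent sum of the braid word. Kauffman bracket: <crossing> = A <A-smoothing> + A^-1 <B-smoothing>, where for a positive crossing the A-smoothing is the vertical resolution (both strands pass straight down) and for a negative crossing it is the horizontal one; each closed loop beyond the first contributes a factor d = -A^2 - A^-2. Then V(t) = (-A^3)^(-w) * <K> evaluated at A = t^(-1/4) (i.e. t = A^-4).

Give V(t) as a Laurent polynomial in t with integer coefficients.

The presented braid s1^-1 s1^-1 s3^-1 s1 s2^-1 s1 s2^-1 s1 s2^-1 s1 s2^-1 s1 s1 on 4 strands reduces by inverse Markov moves (closure unchanged at each step):
  Deconjugate: the word is γ·β·γ⁻¹ with γ = s1^-1 s1^-1 (prefix) and γ⁻¹ = s1 s1 (suffix); strip both.
Reduced to β = s3^-1 s1 s2^-1 s1 s2^-1 s1 s2^-1 s1 s2^-1 on 4 strands, 9 crossings.
Compute on β:
Braid: s3^-1 s1 s2^-1 s1 s2^-1 s1 s2^-1 s1 s2^-1 on 4 strands, 9 crossings.
Writhe w = (#positive) - (#negative) = 4 - 5 = -1.
State-sum expansion of <K>. There are 2^9 = 512 states.
For each crossing: s=0 is the vertical smoothing, s=1 horizontal. Crossing k contributes A^(sign_k * (1 - 2*s_k)); loop factor d = -A^2 - A^-2.
Tabulate the states by total A-exponent and number of loops L (A-exp: L × count):
  A^9: L=5 ×1
  A^7: L=4 ×8, L=6 ×1
  A^5: L=3 ×28, L=5 ×8
  A^3: L=2 ×52, L=4 ×32
  A^1: L=1 ×45, L=3 ×77, L=5 ×4
  A^-1: L=2 ×97, L=4 ×29
  A^-3: L=3 ×80, L=5 ×4
  A^-5: L=4 ×36
  A^-7: L=5 ×9
  A^-9: L=6 ×1
Each group contributes A^e * Σ count * d^(L-1):
Powers of d = -A^2 - A^-2: d^2 = A^4 + 2 + A^-4; d^3 = -A^6 - 3*A^2 - 3*A^-2 - A^-6; d^4 = A^8 + 4*A^4 + 6 + 4*A^-4 + A^-8; d^5 = -A^10 - 5*A^6 - 10*A^2 - 10*A^-2 - 5*A^-6 - A^-10.
  A^9 * (d^4) = A^17 + 4*A^13 + 6*A^9 + 4*A^5 + A
  A^7 * (8*d^3 + d^5) = -A^17 - 13*A^13 - 34*A^9 - 34*A^5 - 13*A - A^-3
  A^5 * (28*d^2 + 8*d^4) = 8*A^13 + 60*A^9 + 104*A^5 + 60*A + 8*A^-3
  A^3 * (52*d + 32*d^3) = -32*A^9 - 148*A^5 - 148*A - 32*A^-3
  A^1 * (45 + 77*d^2 + 4*d^4) = 4*A^9 + 93*A^5 + 223*A + 93*A^-3 + 4*A^-7
  A^-1 * (97*d + 29*d^3) = -29*A^5 - 184*A - 184*A^-3 - 29*A^-7
  A^-3 * (80*d^2 + 4*d^4) = 4*A^5 + 96*A + 184*A^-3 + 96*A^-7 + 4*A^-11
  A^-5 * (36*d^3) = -36*A - 108*A^-3 - 108*A^-7 - 36*A^-11
  A^-7 * (9*d^4) = 9*A + 36*A^-3 + 54*A^-7 + 36*A^-11 + 9*A^-15
  A^-9 * (d^5) = -A - 5*A^-3 - 10*A^-7 - 10*A^-11 - 5*A^-15 - A^-19
Summing the groups: <K> = -A^13 + 4*A^9 - 6*A^5 + 7*A - 9*A^-3 + 7*A^-7 - 6*A^-11 + 4*A^-15 - A^-19
Normalise by the writhe: (-A^3)^(-w) = (-A^3)^(1) = -A^3, so f(A) = -A^3 * <K> = A^16 - 4*A^12 + 6*A^8 - 7*A^4 + 9 - 7*A^-4 + 6*A^-8 - 4*A^-12 + A^-16.
Substitute A = t^(-1/4), i.e. A^e → t^(-e/4): V(t) = t^4 - 4*t^3 + 6*t^2 - 7*t + 9 - 7*t^-1 + 6*t^-2 - 4*t^-3 + t^-4

Answer: t^4 - 4*t^3 + 6*t^2 - 7*t + 9 - 7*t^-1 + 6*t^-2 - 4*t^-3 + t^-4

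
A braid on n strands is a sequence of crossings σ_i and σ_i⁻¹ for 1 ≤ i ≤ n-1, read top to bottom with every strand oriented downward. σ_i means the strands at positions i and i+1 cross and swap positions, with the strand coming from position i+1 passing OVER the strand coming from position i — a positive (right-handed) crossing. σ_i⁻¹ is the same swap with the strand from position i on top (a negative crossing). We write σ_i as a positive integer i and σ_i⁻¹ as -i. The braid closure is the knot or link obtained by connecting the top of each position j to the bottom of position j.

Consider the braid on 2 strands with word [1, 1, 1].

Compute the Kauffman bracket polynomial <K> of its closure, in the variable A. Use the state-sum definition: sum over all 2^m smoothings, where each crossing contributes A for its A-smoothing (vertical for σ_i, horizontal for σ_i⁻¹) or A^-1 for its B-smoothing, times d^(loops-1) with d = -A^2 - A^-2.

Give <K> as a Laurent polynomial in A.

Braid: s1 s1 s1 on 2 strands, 3 crossings.
Writhe w = (#positive) - (#negative) = 3 - 0 = 3.
State-sum expansion of <K>. There are 2^3 = 8 states.
For each crossing: s=0 is the vertical smoothing, s=1 horizontal. Crossing k contributes A^(sign_k * (1 - 2*s_k)); loop factor d = -A^2 - A^-2.
  state 000: A-exp=+3, loops=2, term = A^3 * d^1
  state 001: A-exp=+1, loops=1, term = A^1 * d^0
  state 010: A-exp=+1, loops=1, term = A^1 * d^0
  state 011: A-exp=-1, loops=2, term = A^-1 * d^1
  state 100: A-exp=+1, loops=1, term = A^1 * d^0
  state 101: A-exp=-1, loops=2, term = A^-1 * d^1
  state 110: A-exp=-1, loops=2, term = A^-1 * d^1
  state 111: A-exp=-3, loops=3, term = A^-3 * d^2
Collect the terms by A-exponent (count of states per loop number):
Powers of d = -A^2 - A^-2: d^2 = A^4 + 2 + A^-4.
  A^3 * (d) = -A^5 - A
  A^1 * (3) = 3*A
  A^-1 * (3*d) = -3*A - 3*A^-3
  A^-3 * (d^2) = A + 2*A^-3 + A^-7
Summing the groups: <K> = -A^5 - A^-3 + A^-7

Answer: -A^5 - A^-3 + A^-7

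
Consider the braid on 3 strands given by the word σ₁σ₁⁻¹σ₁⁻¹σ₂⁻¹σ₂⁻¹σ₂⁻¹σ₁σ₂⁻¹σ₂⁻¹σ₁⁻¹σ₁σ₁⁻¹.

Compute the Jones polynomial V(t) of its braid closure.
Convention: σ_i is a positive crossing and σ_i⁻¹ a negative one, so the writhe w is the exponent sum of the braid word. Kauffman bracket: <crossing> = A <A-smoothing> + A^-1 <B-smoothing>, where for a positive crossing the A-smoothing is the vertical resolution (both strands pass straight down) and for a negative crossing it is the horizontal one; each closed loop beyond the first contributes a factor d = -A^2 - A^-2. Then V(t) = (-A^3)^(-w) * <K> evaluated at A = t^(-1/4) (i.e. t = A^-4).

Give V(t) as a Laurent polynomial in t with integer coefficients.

t^-2 - t^-3 + 3*t^-4 - 3*t^-5 + 3*t^-6 - 3*t^-7 + 2*t^-8 - t^-9

Derivation:
The presented braid s1 s1^-1 s1^-1 s2^-1 s2^-1 s2^-1 s1 s2^-1 s2^-1 s1^-1 s1 s1^-1 on 3 strands reduces by inverse Markov moves (closure unchanged at each step):
  Deconjugate: the word is γ·β·γ⁻¹ with γ = s1 s1^-1 (prefix) and γ⁻¹ = s1 s1^-1 (suffix); strip both.
Reduced to β = s1^-1 s2^-1 s2^-1 s2^-1 s1 s2^-1 s2^-1 s1^-1 on 3 strands, 8 crossings.
Compute on β:
Braid: s1^-1 s2^-1 s2^-1 s2^-1 s1 s2^-1 s2^-1 s1^-1 on 3 strands, 8 crossings.
Writhe w = (#positive) - (#negative) = 1 - 7 = -6.
Enumerate smoothing states for the bracket polynomial. There are 2^8 = 256 states.
Smooth each crossing (0=||, 1=⌣⌢); contribution A^(Σ sign_k(1-2s_k)) * d^(L-1).
Tabulate the states by total A-exponent and number of loops L (A-exp: L × count):
  A^8: L=6 ×1
  A^6: L=5 ×8
  A^4: L=4 ×27, L=6 ×1
  A^2: L=3 ×49, L=5 ×7
  A^0: L=2 ×49, L=4 ×21
  A^-2: L=1 ×22, L=3 ×34
  A^-4: L=2 ×27, L=4 ×1
  A^-6: L=1 ×5, L=3 ×3
  A^-8: L=2 ×1
Each group contributes A^e * Σ count * d^(L-1):
Powers of d = -A^2 - A^-2: d^2 = A^4 + 2 + A^-4; d^3 = -A^6 - 3*A^2 - 3*A^-2 - A^-6; d^4 = A^8 + 4*A^4 + 6 + 4*A^-4 + A^-8; d^5 = -A^10 - 5*A^6 - 10*A^2 - 10*A^-2 - 5*A^-6 - A^-10.
  A^8 * (d^5) = -A^18 - 5*A^14 - 10*A^10 - 10*A^6 - 5*A^2 - A^-2
  A^6 * (8*d^4) = 8*A^14 + 32*A^10 + 48*A^6 + 32*A^2 + 8*A^-2
  A^4 * (27*d^3 + d^5) = -A^14 - 32*A^10 - 91*A^6 - 91*A^2 - 32*A^-2 - A^-6
  A^2 * (49*d^2 + 7*d^4) = 7*A^10 + 77*A^6 + 140*A^2 + 77*A^-2 + 7*A^-6
  A^0 * (49*d + 21*d^3) = -21*A^6 - 112*A^2 - 112*A^-2 - 21*A^-6
  A^-2 * (22 + 34*d^2) = 34*A^2 + 90*A^-2 + 34*A^-6
  A^-4 * (27*d + d^3) = -A^2 - 30*A^-2 - 30*A^-6 - A^-10
  A^-6 * (5 + 3*d^2) = 3*A^-2 + 11*A^-6 + 3*A^-10
  A^-8 * (d) = -A^-6 - A^-10
Summing the groups: <K> = -A^18 + 2*A^14 - 3*A^10 + 3*A^6 - 3*A^2 + 3*A^-2 - A^-6 + A^-10
Normalise by the writhe: (-A^3)^(-w) = (-A^3)^(6) = A^18, so f(A) = A^18 * <K> = -A^36 + 2*A^32 - 3*A^28 + 3*A^24 - 3*A^20 + 3*A^16 - A^12 + A^8.
Substitute A = t^(-1/4), i.e. A^e → t^(-e/4): V(t) = t^-2 - t^-3 + 3*t^-4 - 3*t^-5 + 3*t^-6 - 3*t^-7 + 2*t^-8 - t^-9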